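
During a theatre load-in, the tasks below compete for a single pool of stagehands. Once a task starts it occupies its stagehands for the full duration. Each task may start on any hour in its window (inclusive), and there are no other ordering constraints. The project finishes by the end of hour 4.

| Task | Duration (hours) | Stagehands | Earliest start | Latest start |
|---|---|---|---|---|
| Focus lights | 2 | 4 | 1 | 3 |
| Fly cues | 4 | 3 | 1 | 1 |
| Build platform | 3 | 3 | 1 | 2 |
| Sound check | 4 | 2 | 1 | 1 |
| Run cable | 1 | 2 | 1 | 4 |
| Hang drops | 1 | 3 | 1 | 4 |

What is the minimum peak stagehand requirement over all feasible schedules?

12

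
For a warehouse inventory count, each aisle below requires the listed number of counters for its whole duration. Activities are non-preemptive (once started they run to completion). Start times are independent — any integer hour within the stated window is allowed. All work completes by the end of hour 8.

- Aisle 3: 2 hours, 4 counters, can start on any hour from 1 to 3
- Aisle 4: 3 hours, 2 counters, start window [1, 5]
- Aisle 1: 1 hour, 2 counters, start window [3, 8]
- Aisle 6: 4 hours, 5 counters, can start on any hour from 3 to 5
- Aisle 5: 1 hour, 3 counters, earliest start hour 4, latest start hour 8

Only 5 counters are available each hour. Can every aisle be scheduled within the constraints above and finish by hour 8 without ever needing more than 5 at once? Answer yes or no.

The minimum achievable peak is 6; 5 < 6, so no feasible schedule stays within the cap.

no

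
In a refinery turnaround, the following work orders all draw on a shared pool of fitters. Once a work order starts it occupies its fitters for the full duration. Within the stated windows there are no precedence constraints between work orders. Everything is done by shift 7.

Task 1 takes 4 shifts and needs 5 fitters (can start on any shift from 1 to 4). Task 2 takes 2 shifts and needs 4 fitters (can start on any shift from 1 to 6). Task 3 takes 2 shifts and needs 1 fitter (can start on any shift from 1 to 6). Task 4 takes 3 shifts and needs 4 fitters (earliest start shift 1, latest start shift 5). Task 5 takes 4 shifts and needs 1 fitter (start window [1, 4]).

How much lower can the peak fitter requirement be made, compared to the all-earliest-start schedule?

7

Early-start peak: s1:15  s2:15  s3:10  s4:6  s5:0  s6:0  s7:0 ⇒ 15.
Leveled (Task 1@1, Task 2@5, Task 3@1, Task 4@5, Task 5@1): s1:7  s2:7  s3:6  s4:6  s5:8  s6:8  s7:4 ⇒ 8.
Reduction 15 − 8 = 7.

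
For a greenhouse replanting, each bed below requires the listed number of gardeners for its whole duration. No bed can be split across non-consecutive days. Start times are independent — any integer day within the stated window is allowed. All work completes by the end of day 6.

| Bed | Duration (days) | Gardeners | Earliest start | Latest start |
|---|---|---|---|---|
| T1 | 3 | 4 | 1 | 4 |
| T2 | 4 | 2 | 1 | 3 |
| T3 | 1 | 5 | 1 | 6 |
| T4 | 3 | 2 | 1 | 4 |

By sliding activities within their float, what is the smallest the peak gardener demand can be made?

Early-start (T1@1, T2@1, T3@1, T4@1) gives peak 13: d1:13  d2:8  d3:8  d4:2  d5:0  d6:0.
Shift T3→5, T4→4.
Schedule T1@1, T2@1, T3@5, T4@4: d1:6  d2:6  d3:6  d4:4  d5:7  d6:2 — peak 7.

7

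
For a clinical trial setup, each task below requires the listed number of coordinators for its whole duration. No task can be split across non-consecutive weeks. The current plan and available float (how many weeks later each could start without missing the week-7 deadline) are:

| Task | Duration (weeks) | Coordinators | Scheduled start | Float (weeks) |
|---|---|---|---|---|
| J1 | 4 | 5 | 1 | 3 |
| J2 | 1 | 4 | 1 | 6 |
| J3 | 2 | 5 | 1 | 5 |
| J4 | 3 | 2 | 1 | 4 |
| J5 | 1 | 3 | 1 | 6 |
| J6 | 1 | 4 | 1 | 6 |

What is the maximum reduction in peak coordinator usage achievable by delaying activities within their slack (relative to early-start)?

Early-start peak: w1:23  w2:12  w3:7  w4:5  w5:0  w6:0  w7:0 ⇒ 23.
Leveled (J1@1, J2@5, J3@6, J4@1, J5@4, J6@5): w1:7  w2:7  w3:7  w4:8  w5:8  w6:5  w7:5 ⇒ 8.
Reduction 23 − 8 = 15.

15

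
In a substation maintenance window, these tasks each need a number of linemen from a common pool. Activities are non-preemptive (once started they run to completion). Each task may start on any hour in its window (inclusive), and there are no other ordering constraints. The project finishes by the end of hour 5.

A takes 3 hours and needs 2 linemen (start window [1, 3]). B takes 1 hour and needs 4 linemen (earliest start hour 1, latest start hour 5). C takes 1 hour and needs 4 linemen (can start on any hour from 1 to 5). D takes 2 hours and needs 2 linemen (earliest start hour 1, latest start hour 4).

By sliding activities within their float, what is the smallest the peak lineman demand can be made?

4

Early-start (A@1, B@1, C@1, D@1) gives peak 12: h1:12  h2:4  h3:2  h4:0  h5:0.
Shift B→4, C→5.
Schedule A@1, B@4, C@5, D@1: h1:4  h2:4  h3:2  h4:4  h5:4 — peak 4.
Total lineman-hours = 18 over 5 hours ⇒ peak ≥ ⌈18/5⌉ = 4, so 4 is optimal.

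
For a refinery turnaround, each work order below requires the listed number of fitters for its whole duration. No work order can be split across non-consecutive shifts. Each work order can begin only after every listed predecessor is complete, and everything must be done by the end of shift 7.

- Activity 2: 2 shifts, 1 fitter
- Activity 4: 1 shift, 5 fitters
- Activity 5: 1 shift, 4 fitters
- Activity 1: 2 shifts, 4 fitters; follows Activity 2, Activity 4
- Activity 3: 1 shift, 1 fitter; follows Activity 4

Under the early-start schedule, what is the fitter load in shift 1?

10

At early start, shift 1 has: Activity 2, Activity 4, Activity 5.
Demand: 1 + 5 + 4 = 10.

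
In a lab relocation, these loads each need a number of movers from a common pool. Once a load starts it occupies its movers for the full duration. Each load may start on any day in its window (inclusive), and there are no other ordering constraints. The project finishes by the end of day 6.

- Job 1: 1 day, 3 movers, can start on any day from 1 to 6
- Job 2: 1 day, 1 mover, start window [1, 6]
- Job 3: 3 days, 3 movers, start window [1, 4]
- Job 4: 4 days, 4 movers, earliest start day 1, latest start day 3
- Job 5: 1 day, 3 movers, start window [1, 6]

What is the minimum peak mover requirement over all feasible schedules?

7

Early-start (Job 1@1, Job 2@1, Job 3@1, Job 4@1, Job 5@1) gives peak 14: d1:14  d2:7  d3:7  d4:4  d5:0  d6:0.
Shift Job 4→2, Job 5→4.
Schedule Job 1@1, Job 2@1, Job 3@1, Job 4@2, Job 5@4: d1:7  d2:7  d3:7  d4:7  d5:4  d6:0 — peak 7.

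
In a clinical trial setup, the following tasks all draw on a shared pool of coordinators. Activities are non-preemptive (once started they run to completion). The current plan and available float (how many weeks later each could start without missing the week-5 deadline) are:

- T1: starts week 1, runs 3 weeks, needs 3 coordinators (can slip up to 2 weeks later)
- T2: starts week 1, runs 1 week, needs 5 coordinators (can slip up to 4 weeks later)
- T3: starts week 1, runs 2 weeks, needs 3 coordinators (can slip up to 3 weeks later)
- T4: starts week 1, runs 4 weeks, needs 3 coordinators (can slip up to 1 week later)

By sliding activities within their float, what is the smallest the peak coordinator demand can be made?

Early-start (T1@1, T2@1, T3@1, T4@1) gives peak 14: w1:14  w2:9  w3:6  w4:3  w5:0.
Shift T3→4, T4→2.
Schedule T1@1, T2@1, T3@4, T4@2: w1:8  w2:6  w3:6  w4:6  w5:6 — peak 8.

8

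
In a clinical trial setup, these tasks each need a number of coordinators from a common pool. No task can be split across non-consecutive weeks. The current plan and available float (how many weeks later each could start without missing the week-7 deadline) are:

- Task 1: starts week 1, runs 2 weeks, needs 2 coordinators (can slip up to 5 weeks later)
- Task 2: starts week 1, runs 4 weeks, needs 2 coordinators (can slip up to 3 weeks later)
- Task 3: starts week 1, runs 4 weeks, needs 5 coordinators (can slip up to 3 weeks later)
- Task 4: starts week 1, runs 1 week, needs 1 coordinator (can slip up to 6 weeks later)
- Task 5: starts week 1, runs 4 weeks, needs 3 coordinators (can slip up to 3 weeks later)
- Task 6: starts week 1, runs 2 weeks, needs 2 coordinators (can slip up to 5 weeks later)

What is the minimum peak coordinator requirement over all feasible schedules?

10

Early-start (Task 1@1, Task 2@1, Task 3@1, Task 4@1, Task 5@1, Task 6@1) gives peak 15: w1:15  w2:14  w3:10  w4:10  w5:0  w6:0  w7:0.
Shift Task 5→3, Task 6→5.
Schedule Task 1@1, Task 2@1, Task 3@1, Task 4@1, Task 5@3, Task 6@5: w1:10  w2:9  w3:10  w4:10  w5:5  w6:5  w7:0 — peak 10.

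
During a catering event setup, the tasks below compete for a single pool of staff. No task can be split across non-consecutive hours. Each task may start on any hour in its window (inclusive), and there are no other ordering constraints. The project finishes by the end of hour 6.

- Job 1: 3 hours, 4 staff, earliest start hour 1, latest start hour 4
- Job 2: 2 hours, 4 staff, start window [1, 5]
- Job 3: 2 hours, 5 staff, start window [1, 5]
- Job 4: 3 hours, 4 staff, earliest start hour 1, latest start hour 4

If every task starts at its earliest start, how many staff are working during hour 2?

At early start, hour 2 has: Job 1, Job 2, Job 3, Job 4.
Demand: 4 + 4 + 5 + 4 = 17.

17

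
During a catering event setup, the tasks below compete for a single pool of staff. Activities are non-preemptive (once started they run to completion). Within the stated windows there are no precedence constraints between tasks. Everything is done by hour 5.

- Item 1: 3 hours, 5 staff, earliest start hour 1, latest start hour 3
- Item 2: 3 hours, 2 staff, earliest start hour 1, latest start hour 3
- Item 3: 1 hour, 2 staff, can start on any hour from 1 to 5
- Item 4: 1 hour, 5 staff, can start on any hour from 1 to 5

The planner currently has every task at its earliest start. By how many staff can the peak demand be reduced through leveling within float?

7

Early-start peak: h1:14  h2:7  h3:7  h4:0  h5:0 ⇒ 14.
Leveled (Item 1@1, Item 2@1, Item 3@4, Item 4@4): h1:7  h2:7  h3:7  h4:7  h5:0 ⇒ 7.
Reduction 14 − 7 = 7.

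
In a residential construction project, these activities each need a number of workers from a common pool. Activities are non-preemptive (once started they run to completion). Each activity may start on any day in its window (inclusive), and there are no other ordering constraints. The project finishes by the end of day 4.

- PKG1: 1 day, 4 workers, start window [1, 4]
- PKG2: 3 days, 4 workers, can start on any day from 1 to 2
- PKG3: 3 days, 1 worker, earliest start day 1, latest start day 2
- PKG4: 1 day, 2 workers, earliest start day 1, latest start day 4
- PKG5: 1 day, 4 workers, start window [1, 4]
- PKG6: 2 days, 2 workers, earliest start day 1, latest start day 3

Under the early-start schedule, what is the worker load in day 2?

7

At early start, day 2 has: PKG2, PKG3, PKG6.
Demand: 4 + 1 + 2 = 7.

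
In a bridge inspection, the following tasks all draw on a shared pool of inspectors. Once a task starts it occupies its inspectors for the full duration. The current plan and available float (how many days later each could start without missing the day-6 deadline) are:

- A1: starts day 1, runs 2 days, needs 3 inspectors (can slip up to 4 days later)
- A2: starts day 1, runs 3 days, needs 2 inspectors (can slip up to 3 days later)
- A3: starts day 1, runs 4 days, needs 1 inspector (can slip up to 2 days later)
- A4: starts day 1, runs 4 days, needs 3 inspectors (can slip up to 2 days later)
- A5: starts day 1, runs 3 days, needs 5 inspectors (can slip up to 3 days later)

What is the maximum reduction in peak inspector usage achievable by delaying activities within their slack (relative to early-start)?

Early-start peak: d1:14  d2:14  d3:11  d4:4  d5:0  d6:0 ⇒ 14.
Leveled (A1@1, A2@1, A3@1, A4@1, A5@4): d1:9  d2:9  d3:6  d4:9  d5:5  d6:5 ⇒ 9.
Reduction 14 − 9 = 5.

5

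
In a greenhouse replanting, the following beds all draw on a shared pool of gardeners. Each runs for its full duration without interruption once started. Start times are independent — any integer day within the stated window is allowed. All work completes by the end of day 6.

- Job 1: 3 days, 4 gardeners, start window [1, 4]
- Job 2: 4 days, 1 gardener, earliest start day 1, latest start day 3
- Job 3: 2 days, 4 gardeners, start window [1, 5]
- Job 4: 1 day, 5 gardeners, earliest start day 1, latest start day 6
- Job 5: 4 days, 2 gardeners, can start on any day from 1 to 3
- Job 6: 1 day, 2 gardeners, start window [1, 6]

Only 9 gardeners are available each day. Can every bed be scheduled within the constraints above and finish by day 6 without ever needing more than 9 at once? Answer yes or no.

yes

Schedule Job 1@1, Job 2@1, Job 3@4, Job 4@6, Job 5@1, Job 6@5: d1:7  d2:7  d3:7  d4:7  d5:6  d6:5 — peak 7 ≤ 9.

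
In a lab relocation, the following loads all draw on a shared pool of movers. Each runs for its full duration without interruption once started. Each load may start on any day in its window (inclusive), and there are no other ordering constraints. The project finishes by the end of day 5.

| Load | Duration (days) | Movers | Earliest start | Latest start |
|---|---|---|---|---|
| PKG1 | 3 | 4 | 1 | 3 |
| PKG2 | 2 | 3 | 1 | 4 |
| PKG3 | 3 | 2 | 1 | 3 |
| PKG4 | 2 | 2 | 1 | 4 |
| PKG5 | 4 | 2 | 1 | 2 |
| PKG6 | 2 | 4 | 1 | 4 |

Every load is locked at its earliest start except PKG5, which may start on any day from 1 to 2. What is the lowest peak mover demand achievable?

17

PKG5@1: d1:17  d2:17  d3:8  d4:2  d5:0 → peak 17
PKG5@2: d1:15  d2:17  d3:8  d4:2  d5:2 → peak 17
Best is PKG5@1, peak 17.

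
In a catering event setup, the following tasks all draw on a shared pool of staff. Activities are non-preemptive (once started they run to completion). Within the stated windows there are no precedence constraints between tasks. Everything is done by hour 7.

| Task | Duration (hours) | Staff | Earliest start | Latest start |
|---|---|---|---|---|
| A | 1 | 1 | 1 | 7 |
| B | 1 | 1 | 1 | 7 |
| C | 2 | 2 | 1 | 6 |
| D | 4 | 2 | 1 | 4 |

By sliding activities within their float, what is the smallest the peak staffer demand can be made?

2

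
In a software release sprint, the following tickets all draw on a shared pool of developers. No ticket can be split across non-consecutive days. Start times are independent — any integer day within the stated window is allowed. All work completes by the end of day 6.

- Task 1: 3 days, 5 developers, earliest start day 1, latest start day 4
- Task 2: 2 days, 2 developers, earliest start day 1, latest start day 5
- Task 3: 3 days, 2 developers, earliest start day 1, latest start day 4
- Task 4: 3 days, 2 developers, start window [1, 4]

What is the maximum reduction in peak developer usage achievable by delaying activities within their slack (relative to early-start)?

5

Early-start peak: d1:11  d2:11  d3:9  d4:0  d5:0  d6:0 ⇒ 11.
Leveled (Task 1@1, Task 2@4, Task 3@4, Task 4@4): d1:5  d2:5  d3:5  d4:6  d5:6  d6:4 ⇒ 6.
Reduction 11 − 6 = 5.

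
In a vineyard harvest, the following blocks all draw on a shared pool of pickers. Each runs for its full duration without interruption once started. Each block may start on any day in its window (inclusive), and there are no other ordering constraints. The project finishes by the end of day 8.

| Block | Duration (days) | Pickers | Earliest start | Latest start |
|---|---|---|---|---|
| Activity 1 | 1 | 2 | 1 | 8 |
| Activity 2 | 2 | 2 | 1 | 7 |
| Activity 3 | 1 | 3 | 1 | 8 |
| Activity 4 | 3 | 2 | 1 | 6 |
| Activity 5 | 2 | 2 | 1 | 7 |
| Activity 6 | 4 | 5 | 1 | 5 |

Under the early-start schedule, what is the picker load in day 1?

16

At early start, day 1 has: Activity 1, Activity 2, Activity 3, Activity 4, Activity 5, Activity 6.
Demand: 2 + 2 + 3 + 2 + 2 + 5 = 16.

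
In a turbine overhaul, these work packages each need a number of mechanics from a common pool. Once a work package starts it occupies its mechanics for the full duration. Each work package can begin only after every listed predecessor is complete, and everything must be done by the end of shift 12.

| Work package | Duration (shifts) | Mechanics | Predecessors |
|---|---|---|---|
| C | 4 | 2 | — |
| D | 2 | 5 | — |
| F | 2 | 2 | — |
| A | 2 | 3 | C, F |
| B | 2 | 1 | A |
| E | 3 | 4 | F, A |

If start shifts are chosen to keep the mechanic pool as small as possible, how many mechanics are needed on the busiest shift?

5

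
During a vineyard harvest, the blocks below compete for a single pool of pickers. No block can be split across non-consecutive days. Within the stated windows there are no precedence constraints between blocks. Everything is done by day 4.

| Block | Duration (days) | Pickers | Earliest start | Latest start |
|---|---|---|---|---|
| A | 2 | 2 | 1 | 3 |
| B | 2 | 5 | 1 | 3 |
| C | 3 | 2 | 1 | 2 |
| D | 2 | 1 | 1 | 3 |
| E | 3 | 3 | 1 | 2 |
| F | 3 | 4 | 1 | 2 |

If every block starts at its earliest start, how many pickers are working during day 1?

17

At early start, day 1 has: A, B, C, D, E, F.
Demand: 2 + 5 + 2 + 1 + 3 + 4 = 17.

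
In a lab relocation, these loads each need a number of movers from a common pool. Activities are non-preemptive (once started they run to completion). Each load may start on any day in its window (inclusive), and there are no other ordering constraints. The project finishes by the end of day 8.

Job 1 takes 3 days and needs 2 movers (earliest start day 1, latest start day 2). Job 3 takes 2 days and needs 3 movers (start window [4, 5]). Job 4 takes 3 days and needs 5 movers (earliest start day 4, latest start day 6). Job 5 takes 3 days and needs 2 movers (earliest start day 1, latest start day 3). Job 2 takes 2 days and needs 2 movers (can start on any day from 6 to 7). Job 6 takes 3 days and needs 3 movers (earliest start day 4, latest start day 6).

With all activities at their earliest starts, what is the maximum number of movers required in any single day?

11

Early-start schedule: Job 1@1, Job 3@4, Job 4@4, Job 5@1, Job 2@6, Job 6@4.
Load per day: day 1: 4, day 2: 4, day 3: 4, day 4: 11, day 5: 11, day 6: 10, day 7: 2, day 8: 0.
Peak is 11.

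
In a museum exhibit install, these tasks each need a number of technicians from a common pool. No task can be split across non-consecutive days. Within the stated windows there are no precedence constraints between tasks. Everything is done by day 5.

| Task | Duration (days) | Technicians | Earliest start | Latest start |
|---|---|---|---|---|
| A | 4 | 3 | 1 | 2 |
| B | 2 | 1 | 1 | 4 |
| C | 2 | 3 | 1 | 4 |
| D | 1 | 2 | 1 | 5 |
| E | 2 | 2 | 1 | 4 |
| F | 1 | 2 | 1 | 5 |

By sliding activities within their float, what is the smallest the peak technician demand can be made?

6

Early-start (A@1, B@1, C@1, D@1, E@1, F@1) gives peak 13: d1:13  d2:9  d3:3  d4:3  d5:0.
Shift C→3, D→5, F→5.
Schedule A@1, B@1, C@3, D@5, E@1, F@5: d1:6  d2:6  d3:6  d4:6  d5:4 — peak 6.
Total technician-days = 28 over 5 days ⇒ peak ≥ ⌈28/5⌉ = 6, so 6 is optimal.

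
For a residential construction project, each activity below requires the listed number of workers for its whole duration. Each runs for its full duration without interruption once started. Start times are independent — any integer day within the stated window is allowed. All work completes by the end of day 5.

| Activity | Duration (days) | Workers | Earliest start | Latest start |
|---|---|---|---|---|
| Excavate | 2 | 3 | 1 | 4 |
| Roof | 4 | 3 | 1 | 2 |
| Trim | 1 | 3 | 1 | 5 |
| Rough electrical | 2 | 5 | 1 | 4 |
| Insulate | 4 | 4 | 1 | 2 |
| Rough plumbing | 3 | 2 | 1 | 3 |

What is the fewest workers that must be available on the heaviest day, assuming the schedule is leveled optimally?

Early-start (Excavate@1, Roof@1, Trim@1, Rough electrical@1, Insulate@1, Rough plumbing@1) gives peak 20: d1:20  d2:17  d3:9  d4:7  d5:0.
Shift Rough electrical→4, Insulate→2.
Schedule Excavate@1, Roof@1, Trim@1, Rough electrical@4, Insulate@2, Rough plumbing@1: d1:11  d2:12  d3:9  d4:12  d5:9 — peak 12.

12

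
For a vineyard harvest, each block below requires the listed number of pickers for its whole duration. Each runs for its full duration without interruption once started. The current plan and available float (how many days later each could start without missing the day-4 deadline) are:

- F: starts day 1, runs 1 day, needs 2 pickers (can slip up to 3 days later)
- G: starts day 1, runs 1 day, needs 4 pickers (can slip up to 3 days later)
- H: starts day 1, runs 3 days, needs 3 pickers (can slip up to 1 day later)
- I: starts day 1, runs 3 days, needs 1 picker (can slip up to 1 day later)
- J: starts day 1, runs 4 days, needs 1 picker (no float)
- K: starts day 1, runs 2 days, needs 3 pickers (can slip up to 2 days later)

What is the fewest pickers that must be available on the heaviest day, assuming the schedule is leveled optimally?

Early-start (F@1, G@1, H@1, I@1, J@1, K@1) gives peak 14: d1:14  d2:8  d3:5  d4:1.
Shift H→2, K→2.
Schedule F@1, G@1, H@2, I@1, J@1, K@2: d1:8  d2:8  d3:8  d4:4 — peak 8.

8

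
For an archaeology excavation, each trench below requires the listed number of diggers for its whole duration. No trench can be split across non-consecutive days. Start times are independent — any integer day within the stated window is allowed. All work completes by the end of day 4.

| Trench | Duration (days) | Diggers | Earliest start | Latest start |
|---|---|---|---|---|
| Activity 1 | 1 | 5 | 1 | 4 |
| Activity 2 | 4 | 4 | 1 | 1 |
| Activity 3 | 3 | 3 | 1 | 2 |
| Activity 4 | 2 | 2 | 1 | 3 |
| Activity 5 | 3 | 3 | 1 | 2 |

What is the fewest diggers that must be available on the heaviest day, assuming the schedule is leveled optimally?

Early-start (Activity 1@1, Activity 2@1, Activity 3@1, Activity 4@1, Activity 5@1) gives peak 17: d1:17  d2:12  d3:10  d4:4.
Shift Activity 4→2, Activity 5→2.
Schedule Activity 1@1, Activity 2@1, Activity 3@1, Activity 4@2, Activity 5@2: d1:12  d2:12  d3:12  d4:7 — peak 12.

12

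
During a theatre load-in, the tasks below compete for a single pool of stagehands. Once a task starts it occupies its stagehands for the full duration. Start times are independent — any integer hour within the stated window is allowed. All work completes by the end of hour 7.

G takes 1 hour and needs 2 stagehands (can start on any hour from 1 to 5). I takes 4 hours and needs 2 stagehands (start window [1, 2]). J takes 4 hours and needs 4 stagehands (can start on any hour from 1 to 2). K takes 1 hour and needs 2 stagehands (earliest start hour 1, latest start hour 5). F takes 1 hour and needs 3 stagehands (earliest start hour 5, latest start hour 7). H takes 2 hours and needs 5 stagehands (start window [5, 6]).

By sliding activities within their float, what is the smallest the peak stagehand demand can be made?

7

Early-start (G@1, I@1, J@1, K@1, F@5, H@5) gives peak 10: h1:10  h2:6  h3:6  h4:6  h5:8  h6:5  h7:0.
Shift J→2, H→6.
Schedule G@1, I@1, J@2, K@1, F@5, H@6: h1:6  h2:6  h3:6  h4:6  h5:7  h6:5  h7:5 — peak 7.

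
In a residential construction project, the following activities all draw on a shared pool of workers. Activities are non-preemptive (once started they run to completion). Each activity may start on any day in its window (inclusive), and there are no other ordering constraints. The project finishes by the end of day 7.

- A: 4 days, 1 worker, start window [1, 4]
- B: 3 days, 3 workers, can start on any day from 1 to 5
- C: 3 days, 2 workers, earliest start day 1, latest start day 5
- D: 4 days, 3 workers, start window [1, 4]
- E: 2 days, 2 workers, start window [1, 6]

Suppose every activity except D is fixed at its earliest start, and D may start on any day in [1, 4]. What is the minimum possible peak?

8

D@1: d1:11  d2:11  d3:9  d4:4  d5:0  d6:0  d7:0 → peak 11
D@2: d1:8  d2:11  d3:9  d4:4  d5:3  d6:0  d7:0 → peak 11
D@3: d1:8  d2:8  d3:9  d4:4  d5:3  d6:3  d7:0 → peak 9
D@4: d1:8  d2:8  d3:6  d4:4  d5:3  d6:3  d7:3 → peak 8
Best is D@4, peak 8.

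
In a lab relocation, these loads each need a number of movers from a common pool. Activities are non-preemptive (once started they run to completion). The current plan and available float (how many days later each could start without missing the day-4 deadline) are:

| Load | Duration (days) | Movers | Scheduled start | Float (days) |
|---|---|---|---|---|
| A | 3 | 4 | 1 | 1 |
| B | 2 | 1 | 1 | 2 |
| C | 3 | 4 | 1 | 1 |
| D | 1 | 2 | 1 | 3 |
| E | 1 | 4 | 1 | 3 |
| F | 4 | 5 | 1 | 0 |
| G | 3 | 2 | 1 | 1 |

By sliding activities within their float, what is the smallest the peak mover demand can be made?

16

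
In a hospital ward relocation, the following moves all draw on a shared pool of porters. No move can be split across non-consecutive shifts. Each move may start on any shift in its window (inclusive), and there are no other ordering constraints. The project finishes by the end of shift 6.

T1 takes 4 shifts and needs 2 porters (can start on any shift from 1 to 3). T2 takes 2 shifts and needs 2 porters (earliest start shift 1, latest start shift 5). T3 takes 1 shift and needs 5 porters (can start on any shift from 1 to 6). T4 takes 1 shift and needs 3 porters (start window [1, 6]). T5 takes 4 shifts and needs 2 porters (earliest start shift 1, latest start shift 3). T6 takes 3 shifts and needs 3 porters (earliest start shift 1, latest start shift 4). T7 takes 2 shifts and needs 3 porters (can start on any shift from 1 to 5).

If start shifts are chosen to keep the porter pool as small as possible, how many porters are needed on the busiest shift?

8

Early-start (T1@1, T2@1, T3@1, T4@1, T5@1, T6@1, T7@1) gives peak 20: s1:20  s2:12  s3:7  s4:4  s5:0  s6:0.
Shift T3→6, T5→2, T6→3, T7→5.
Schedule T1@1, T2@1, T3@6, T4@1, T5@2, T6@3, T7@5: s1:7  s2:6  s3:7  s4:7  s5:8  s6:8 — peak 8.
Total porter-shifts = 43 over 6 shifts ⇒ peak ≥ ⌈43/6⌉ = 8, so 8 is optimal.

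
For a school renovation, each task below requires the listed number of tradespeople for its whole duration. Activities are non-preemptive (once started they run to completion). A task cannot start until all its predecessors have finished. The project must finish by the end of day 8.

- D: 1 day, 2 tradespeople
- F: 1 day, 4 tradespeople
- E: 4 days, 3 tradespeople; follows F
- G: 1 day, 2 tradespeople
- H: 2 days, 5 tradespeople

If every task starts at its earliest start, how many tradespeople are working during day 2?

At early start, day 2 has: E, H.
Demand: 3 + 5 = 8.

8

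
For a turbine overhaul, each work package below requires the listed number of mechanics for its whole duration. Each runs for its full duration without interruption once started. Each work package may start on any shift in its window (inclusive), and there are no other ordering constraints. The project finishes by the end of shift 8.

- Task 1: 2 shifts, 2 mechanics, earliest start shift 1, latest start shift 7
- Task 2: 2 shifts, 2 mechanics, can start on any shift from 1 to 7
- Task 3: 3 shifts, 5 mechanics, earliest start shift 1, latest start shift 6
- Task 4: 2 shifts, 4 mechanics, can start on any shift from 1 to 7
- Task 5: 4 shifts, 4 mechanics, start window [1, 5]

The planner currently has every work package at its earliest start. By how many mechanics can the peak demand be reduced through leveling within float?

Early-start peak: s1:17  s2:17  s3:9  s4:4  s5:0  s6:0  s7:0  s8:0 ⇒ 17.
Leveled (Task 1@1, Task 2@1, Task 3@5, Task 4@3, Task 5@1): s1:8  s2:8  s3:8  s4:8  s5:5  s6:5  s7:5  s8:0 ⇒ 8.
Reduction 17 − 8 = 9.

9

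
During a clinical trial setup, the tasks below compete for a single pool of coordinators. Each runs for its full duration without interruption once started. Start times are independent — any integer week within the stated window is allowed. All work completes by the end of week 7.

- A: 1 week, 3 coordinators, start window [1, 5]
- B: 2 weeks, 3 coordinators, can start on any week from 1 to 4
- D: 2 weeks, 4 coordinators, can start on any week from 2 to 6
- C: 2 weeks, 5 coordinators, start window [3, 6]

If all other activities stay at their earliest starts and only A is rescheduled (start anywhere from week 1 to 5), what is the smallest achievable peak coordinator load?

9

A@1: w1:6  w2:7  w3:9  w4:5  w5:0  w6:0  w7:0 → peak 9
A@2: w1:3  w2:10  w3:9  w4:5  w5:0  w6:0  w7:0 → peak 10
A@3: w1:3  w2:7  w3:12  w4:5  w5:0  w6:0  w7:0 → peak 12
A@4: w1:3  w2:7  w3:9  w4:8  w5:0  w6:0  w7:0 → peak 9
A@5: w1:3  w2:7  w3:9  w4:5  w5:3  w6:0  w7:0 → peak 9
Best is A@1, peak 9.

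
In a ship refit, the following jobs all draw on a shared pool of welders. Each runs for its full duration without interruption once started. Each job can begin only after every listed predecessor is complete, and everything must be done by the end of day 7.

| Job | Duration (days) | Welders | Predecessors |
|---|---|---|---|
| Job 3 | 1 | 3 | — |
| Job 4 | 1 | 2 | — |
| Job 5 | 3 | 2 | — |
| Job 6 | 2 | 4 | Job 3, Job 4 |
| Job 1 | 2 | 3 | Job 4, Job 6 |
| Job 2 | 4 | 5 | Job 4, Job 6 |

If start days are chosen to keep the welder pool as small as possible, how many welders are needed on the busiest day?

Schedule Job 3@1, Job 4@1, Job 5@1, Job 6@2, Job 1@4, Job 2@4: d1:7  d2:6  d3:6  d4:8  d5:8  d6:5  d7:5 — peak 8.
No arrangement of the 15 feasible schedules does better.

8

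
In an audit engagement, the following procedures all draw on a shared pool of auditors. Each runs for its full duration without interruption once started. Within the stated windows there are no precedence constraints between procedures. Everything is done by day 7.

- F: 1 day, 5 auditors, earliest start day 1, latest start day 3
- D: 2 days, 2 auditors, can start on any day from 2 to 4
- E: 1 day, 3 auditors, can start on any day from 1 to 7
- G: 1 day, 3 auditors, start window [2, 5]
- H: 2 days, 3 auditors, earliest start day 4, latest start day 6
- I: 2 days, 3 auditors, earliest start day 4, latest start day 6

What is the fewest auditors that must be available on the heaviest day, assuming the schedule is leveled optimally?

Early-start (F@1, D@2, E@1, G@2, H@4, I@4) gives peak 8: d1:8  d2:5  d3:2  d4:6  d5:6  d6:0  d7:0.
Shift E→2, G→3, I→6.
Schedule F@1, D@2, E@2, G@3, H@4, I@6: d1:5  d2:5  d3:5  d4:3  d5:3  d6:3  d7:3 — peak 5.

5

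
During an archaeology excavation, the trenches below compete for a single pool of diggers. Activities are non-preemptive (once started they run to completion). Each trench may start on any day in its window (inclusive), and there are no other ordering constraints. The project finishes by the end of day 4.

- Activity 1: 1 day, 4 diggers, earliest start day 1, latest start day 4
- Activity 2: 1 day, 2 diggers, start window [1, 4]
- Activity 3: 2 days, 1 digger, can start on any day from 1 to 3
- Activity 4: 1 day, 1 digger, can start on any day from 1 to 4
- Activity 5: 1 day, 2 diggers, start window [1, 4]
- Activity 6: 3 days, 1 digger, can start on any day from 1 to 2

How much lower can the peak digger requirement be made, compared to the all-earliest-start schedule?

7

Early-start peak: d1:11  d2:2  d3:1  d4:0 ⇒ 11.
Leveled (Activity 1@1, Activity 2@2, Activity 3@2, Activity 4@3, Activity 5@4, Activity 6@2): d1:4  d2:4  d3:3  d4:3 ⇒ 4.
Reduction 11 − 4 = 7.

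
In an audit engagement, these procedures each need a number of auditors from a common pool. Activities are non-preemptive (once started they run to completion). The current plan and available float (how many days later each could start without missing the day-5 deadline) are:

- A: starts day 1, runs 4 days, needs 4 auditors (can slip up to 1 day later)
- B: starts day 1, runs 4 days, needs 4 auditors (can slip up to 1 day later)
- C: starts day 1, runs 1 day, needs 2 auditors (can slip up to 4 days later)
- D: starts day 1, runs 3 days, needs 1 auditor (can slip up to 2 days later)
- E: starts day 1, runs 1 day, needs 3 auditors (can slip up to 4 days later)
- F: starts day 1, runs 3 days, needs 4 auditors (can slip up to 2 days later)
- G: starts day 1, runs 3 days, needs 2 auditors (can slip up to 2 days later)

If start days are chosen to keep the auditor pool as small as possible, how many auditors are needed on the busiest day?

Early-start (A@1, B@1, C@1, D@1, E@1, F@1, G@1) gives peak 20: d1:20  d2:15  d3:15  d4:8  d5:0.
Shift F→2, G→2.
Schedule A@1, B@1, C@1, D@1, E@1, F@2, G@2: d1:14  d2:15  d3:15  d4:14  d5:0 — peak 15.

15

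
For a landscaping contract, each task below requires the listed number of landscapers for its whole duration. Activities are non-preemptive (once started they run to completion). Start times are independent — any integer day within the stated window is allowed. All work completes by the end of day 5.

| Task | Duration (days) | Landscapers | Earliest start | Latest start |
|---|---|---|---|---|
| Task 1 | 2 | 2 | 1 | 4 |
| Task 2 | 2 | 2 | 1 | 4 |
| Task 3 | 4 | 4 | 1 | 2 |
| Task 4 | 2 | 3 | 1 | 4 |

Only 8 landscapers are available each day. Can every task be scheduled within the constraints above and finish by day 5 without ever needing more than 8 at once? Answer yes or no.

Schedule Task 1@1, Task 2@1, Task 3@1, Task 4@3: d1:8  d2:8  d3:7  d4:7  d5:0 — peak 8 ≤ 8.

yes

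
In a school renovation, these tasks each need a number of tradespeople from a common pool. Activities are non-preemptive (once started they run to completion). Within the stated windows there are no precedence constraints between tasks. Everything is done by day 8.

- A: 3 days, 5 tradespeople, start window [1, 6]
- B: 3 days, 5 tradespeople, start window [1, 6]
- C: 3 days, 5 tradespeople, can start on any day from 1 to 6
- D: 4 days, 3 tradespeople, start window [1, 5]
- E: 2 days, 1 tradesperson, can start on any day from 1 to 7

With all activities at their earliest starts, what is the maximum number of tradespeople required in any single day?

Early-start schedule: A@1, B@1, C@1, D@1, E@1.
Load per day: day 1: 19, day 2: 19, day 3: 18, day 4: 3, day 5: 0, day 6: 0, day 7: 0, day 8: 0.
Peak is 19.

19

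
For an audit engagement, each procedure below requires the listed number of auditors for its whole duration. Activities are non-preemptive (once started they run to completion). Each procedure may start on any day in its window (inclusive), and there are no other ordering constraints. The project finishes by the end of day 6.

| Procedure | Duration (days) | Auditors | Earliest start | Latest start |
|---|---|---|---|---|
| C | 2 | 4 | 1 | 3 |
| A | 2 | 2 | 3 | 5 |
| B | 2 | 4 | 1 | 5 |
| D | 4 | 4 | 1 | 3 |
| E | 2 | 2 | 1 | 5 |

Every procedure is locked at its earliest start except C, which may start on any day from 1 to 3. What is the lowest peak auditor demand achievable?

C@1: d1:14  d2:14  d3:6  d4:6  d5:0  d6:0 → peak 14
C@2: d1:10  d2:14  d3:10  d4:6  d5:0  d6:0 → peak 14
C@3: d1:10  d2:10  d3:10  d4:10  d5:0  d6:0 → peak 10
Best is C@3, peak 10.

10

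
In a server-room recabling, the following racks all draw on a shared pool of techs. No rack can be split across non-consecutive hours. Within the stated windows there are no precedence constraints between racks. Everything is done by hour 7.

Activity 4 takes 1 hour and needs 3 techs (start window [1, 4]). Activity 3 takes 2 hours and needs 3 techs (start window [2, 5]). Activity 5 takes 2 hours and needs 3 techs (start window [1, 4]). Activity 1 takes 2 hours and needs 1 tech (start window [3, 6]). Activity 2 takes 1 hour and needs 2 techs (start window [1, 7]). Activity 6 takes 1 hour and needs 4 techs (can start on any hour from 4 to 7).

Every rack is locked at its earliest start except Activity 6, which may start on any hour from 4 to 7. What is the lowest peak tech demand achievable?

Activity 6@4: h1:8  h2:6  h3:4  h4:5  h5:0  h6:0  h7:0 → peak 8
Activity 6@5: h1:8  h2:6  h3:4  h4:1  h5:4  h6:0  h7:0 → peak 8
Activity 6@6: h1:8  h2:6  h3:4  h4:1  h5:0  h6:4  h7:0 → peak 8
Activity 6@7: h1:8  h2:6  h3:4  h4:1  h5:0  h6:0  h7:4 → peak 8
Best is Activity 6@4, peak 8.

8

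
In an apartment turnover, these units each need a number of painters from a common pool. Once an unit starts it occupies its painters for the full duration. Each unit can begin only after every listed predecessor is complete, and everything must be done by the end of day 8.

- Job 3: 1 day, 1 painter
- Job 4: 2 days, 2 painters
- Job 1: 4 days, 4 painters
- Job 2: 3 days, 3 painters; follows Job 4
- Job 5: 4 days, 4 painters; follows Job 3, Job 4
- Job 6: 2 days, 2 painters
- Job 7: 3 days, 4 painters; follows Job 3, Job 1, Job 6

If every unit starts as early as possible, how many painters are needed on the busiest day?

11

Early-start schedule: Job 3@1, Job 4@1, Job 1@1, Job 2@3, Job 5@3, Job 6@1, Job 7@5.
Load per day: day 1: 9, day 2: 8, day 3: 11, day 4: 11, day 5: 11, day 6: 8, day 7: 4, day 8: 0.
Peak is 11.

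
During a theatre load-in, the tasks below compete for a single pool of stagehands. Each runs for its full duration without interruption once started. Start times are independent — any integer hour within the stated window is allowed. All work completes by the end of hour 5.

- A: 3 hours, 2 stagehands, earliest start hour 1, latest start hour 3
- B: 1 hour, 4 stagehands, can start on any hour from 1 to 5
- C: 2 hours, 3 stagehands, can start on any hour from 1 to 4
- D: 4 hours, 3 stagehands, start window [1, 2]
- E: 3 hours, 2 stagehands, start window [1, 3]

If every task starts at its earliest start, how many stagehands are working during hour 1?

14

At early start, hour 1 has: A, B, C, D, E.
Demand: 2 + 4 + 3 + 3 + 2 = 14.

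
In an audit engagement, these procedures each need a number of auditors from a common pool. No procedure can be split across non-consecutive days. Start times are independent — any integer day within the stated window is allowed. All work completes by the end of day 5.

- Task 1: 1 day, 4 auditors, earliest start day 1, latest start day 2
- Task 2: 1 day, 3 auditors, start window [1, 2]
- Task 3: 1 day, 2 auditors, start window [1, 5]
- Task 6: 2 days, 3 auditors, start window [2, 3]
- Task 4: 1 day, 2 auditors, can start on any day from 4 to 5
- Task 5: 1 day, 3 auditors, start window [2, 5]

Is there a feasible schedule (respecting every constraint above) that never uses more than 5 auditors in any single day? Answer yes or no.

yes

Schedule Task 1@1, Task 2@2, Task 3@2, Task 6@3, Task 4@4, Task 5@5: d1:4  d2:5  d3:3  d4:5  d5:3 — peak 5 ≤ 5.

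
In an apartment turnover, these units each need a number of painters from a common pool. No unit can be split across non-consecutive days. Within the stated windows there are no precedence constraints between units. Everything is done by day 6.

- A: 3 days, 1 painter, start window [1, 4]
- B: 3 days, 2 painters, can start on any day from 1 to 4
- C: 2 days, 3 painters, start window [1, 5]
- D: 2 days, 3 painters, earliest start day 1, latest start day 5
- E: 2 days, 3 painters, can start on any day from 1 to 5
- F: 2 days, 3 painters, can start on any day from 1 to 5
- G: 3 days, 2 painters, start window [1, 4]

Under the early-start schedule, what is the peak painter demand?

Early-start schedule: A@1, B@1, C@1, D@1, E@1, F@1, G@1.
Load per day: day 1: 17, day 2: 17, day 3: 5, day 4: 0, day 5: 0, day 6: 0.
Peak is 17.

17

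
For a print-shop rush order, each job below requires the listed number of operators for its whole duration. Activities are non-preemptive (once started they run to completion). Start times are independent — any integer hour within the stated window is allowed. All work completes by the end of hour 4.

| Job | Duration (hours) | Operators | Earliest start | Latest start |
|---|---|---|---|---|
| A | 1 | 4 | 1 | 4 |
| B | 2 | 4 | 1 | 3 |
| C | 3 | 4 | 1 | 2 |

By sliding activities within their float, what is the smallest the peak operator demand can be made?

Early-start (A@1, B@1, C@1) gives peak 12: h1:12  h2:8  h3:4  h4:0.
Shift C→2.
Schedule A@1, B@1, C@2: h1:8  h2:8  h3:4  h4:4 — peak 8.
No arrangement of the 24 feasible schedules does better.

8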